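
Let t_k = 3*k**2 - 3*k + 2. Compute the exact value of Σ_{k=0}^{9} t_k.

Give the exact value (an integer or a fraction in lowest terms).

r(k) = (3*k**2 + 3*k + 2)/(3*k**2 - 3*k + 2) after simplifying.
So A=1 and B=1, with C=k**2 - k + 2/3.
Set up (1)·f(k+1) − (1)·f(k) − (k**2 - k + 2/3) = 0.
deg f ≤ 3 (via 0,0,2).
Coefficient equations give f(k) = k*(k**2 - 3*k + 4)/3.
Then R = B(k−1)f/C = k*(k**2 - 3*k + 4)/(3*k**2 - 3*k + 2), so s_k = R(k)·t_k = k*(k**2 - 3*k + 4).
Verify: 3*k**2 - 3*k + 2 matches t_k.
Σ_(k=0)^(9) t_k = s_(10) − s_(0) = 740 − (0) = 740.

Σ = 740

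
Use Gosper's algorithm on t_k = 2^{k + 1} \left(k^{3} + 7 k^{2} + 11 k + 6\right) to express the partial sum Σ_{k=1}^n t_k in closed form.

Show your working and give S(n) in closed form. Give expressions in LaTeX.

S(n) = 4 \cdot 2^{n} n^{3} + 16 \cdot 2^{n} n^{2} + 24 \cdot 2^{n} n + 12 \cdot 2^{n} - 12

Ratio r(k) = 2*(k**3 + 10*k**2 + 28*k + 25)/(k**3 + 7*k**2 + 11*k + 6).
A = 2, B = 1, C = k**3 + 7*k**2 + 11*k + 6.
f must satisfy (2)·f(k+1) − (1)·f(k) = k**3 + 7*k**2 + 11*k + 6.
Degrees (0,0,3) ⇒ d ≤ 3.
Solving with deg f ≤ 3: f(k) = k*(k**2 + k + 1).
Then R = B(k−1)f/C = k*(k**2 + k + 1)/(k**3 + 7*k**2 + 11*k + 6), so s_k = R(k)·t_k = 2**(k + 1)*k*(k**2 + k + 1).
Verify: 2**(k + 1)*(k**3 + 7*k**2 + 11*k + 6) matches t_k.
Telescope: S(n) = s_(n+1) − s_(1) = 2**(n + 2)*(n**3 + 4*n**2 + 6*n + 3) − (12) = 4*2**n*n**3 + 16*2**n*n**2 + 24*2**n*n + 12*2**n - 12.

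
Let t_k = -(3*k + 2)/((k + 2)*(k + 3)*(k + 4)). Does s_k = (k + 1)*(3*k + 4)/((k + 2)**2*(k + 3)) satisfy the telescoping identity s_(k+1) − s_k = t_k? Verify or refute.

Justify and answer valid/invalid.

s_(k+1) = (k + 2)*(3*k + 7)/((k + 3)**2*(k + 4))
s_(k+1) − s_k = (-(k + 1)*(k + 3)*(k + 4)*(3*k + 4) + (k + 2)**3*(3*k + 7))/((k + 2)**2*(k + 3)**2*(k + 4))
(s_(k+1) − s_k) − t_k = 2*(3*k**2 + 12*k + 10)/(k**5 + 14*k**4 + 77*k**3 + 208*k**2 + 276*k + 144)

Invalid: residual 2*(3*k**2 + 12*k + 10)/(k**5 + 14*k**4 + 77*k**3 + 208*k**2 + 276*k + 144) ≠ 0.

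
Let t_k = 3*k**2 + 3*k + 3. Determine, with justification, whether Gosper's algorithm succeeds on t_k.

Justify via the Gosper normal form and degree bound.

Step 1: r(k) = (k + (k + 1)**2 + 2)/(k**2 + k + 1).
So A=1 and B=1, with C=k**2 + k + 1.
Key eq: (1)·f(k+1) = (1)·f(k) + (k**2 + k + 1).
deg f ≤ 3 (via 0,0,2).
Coefficient equations give f(k) = k*(k**2 + 2)/3.
Certificate R = B(k−1)f/C = k*(k**2 + 2)/(3*(k**2 + k + 1)) gives s_k = k*(k**2 + 2).
Check: Δs_k = 3*k**2 + 3*k + 3. ✓

Yes. s_k = k*(k**2 + 2).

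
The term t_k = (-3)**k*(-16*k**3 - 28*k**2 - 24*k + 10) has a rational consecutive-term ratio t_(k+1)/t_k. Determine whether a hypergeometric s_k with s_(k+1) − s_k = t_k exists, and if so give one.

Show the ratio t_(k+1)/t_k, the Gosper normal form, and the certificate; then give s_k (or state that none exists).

s_k = 2*(-3)**k*(2*k**3 - k**2 - 2)

Compute t_(k+1)/t_k: get 3*(-8*k**3 - 38*k**2 - 64*k - 29)/(8*k**3 + 14*k**2 + 12*k - 5).
Gosper form: A/B · C(k+1)/C(k) with A=-3, B=1, C=k**3 + 7*k**2/4 + 3*k/2 - 5/8.
Solve (-3)·f(k+1) − (1)·f(k) = k**3 + 7*k**2/4 + 3*k/2 - 5/8.
deg f ≤ 3 (via 0,0,3).
Solving with deg f ≤ 3: f(k) = -(2*k**3 - k**2 - 2)/8.
Then R = B(k−1)f/C = -(2*k**3 - k**2 - 2)/(8*k**3 + 14*k**2 + 12*k - 5), so s_k = R(k)·t_k = 2*(-3)**k*(2*k**3 - k**2 - 2).
Verify: (-3)**k*(-16*k**3 - 28*k**2 - 24*k + 10) matches t_k.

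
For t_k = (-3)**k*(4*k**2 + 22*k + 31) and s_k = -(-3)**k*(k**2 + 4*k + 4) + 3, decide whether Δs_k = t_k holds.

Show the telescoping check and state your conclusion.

s_(k+1) = 3*(-3)**k*(4*k + (k + 1)**2 + 8) + 3
s_(k+1) − s_k = (-3)**k*(4*k**2 + 22*k + 31)
(s_(k+1) − s_k) − t_k = 0

Valid — Δs_k = t_k.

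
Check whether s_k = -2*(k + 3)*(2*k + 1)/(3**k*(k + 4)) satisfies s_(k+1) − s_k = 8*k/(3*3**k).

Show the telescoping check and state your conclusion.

Invalid: residual 2*(-4*k**2 - 22*k - 3)/(3*3**k*(k**2 + 9*k + 20)) ≠ 0.

s_(k+1) = -2*(k + 4)*(2*k + 3)/(3*3**k*(k + 5))
s_(k+1) − s_k = 2*(4*k**3 + 32*k**2 + 58*k - 3)/(3*3**k*(k**2 + 9*k + 20))
(s_(k+1) − s_k) − t_k = 2*(-4*k**2 - 22*k - 3)/(3*3**k*(k**2 + 9*k + 20))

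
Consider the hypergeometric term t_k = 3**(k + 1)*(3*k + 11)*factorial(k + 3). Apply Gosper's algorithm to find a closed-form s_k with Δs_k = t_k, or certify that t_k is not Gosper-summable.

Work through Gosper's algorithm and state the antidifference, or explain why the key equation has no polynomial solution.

t_(k+1)/t_k = 3*(k + 4)*(3*k + 14)/(3*k + 11).
Normal form (A,B,C) = (3*k + 12, 1, k + 11/3).
Solve (3*k + 12)·f(k+1) − (1)·f(k) = k + 11/3.
Bound: deg f ≤ 0.
Solve for f: f(k) = 1/3 (degree 0 ≤ 0).
Certificate R = B(k−1)f/C = 1/(3*k + 11) gives s_k = 3**(k + 1)*factorial(k + 3).
Δs = 3**(k + 1)*(3*k + 11)*factorial(k + 3), as required.

s_k = 3**(k + 1)*factorial(k + 3)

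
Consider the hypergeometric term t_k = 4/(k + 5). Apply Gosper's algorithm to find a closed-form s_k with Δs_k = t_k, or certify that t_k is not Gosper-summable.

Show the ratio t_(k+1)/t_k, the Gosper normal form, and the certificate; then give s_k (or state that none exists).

none (Gosper's algorithm certifies no s_k)

t_(k+1)/t_k = (k + 5)/(k + 6).
Gosper form: A/B · C(k+1)/C(k) with A=k + 5, B=k + 6, C=1.
f must satisfy (k + 5)·f(k+1) − (k + 5)·f(k) = 1.
d = 0 from the (1,1,0) case.
f = c0 ⇒ A·f(k+1) − B(k−1)·f(k) − C = -1. The system {-1 = 0} is inconsistent; no antidifference.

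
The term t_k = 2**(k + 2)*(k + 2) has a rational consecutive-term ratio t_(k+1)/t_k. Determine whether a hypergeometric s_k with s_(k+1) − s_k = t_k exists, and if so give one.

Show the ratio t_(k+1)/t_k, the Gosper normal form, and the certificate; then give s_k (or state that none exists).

Ratio r(k) = 2*(k + 3)/(k + 2).
A = 2, B = 1, C = k + 2.
Solve (2)·f(k+1) − (1)·f(k) = k + 2.
Bound: deg f ≤ 1.
Coefficient equations give f(k) = k.
Get s_k = R·t_k = 2**(k + 2)*k with R(k) = B(k−1)f(k)/C(k) = k/(k + 2).
Δs = 2**(k + 2)*(k + 2), as required.

s_k = 2**(k + 2)*k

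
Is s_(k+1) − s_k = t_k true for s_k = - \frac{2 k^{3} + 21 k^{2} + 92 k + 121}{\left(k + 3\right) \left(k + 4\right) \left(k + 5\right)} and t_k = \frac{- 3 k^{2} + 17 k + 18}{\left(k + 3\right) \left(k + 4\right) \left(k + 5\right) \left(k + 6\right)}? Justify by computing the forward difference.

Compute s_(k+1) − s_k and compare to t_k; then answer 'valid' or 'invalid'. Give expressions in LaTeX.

Valid: the claim telescopes to t_k.

s_(k+1) = (-92*k - 2*(k + 1)**3 - 21*(k + 1)**2 - 213)/((k + 4)*(k + 5)*(k + 6))
s_(k+1) − s_k = (-3*k**2 + 17*k + 18)/(k**4 + 18*k**3 + 119*k**2 + 342*k + 360)
(s_(k+1) − s_k) − t_k = 0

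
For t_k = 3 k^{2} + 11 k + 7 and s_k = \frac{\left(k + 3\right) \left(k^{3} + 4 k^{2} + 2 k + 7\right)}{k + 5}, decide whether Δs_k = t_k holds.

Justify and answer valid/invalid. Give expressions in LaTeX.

s_(k+1) = (k**4 + 11*k**3 + 41*k**2 + 66*k + 56)/(k + 6)
s_(k+1) − s_k = (3*k**4 + 40*k**3 + 174*k**2 + 287*k + 154)/(k**2 + 11*k + 30)
(s_(k+1) − s_k) − t_k = 4*(-k**3 - 11*k**2 - 30*k - 14)/(k**2 + 11*k + 30)

Invalid: residual \frac{4 \left(- k^{3} - 11 k^{2} - 30 k - 14\right)}{k^{2} + 11 k + 30} ≠ 0.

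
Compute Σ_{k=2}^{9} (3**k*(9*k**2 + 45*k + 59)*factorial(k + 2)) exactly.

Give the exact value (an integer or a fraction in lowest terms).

The ratio is 3*(9*k**3 + 90*k**2 + 302*k + 339)/(9*k**2 + 45*k + 59).
Normal form (A,B,C) = (3*k + 9, 1, k**2 + 5*k + 59/9).
Set up (3*k + 9)·f(k+1) − (1)·f(k) − (k**2 + 5*k + 59/9) = 0.
d = 1 from the (1,0,2) case.
Coefficient equations give f(k) = (3*k + 4)/9.
Get s_k = R·t_k = 3**k*(3*k + 4)*factorial(k + 2) with R(k) = B(k−1)f(k)/C(k) = (3*k + 4)/(9*k**2 + 45*k + 59).
Check: Δs_k = 3**k*(9*k**2 + 45*k + 59)*factorial(k + 2). ✓
Σ_(k=2)^(9) t_k = s_(10) − s_(2) = 961675226265600 − (2160) = 961675226263440.

Σ = 961675226263440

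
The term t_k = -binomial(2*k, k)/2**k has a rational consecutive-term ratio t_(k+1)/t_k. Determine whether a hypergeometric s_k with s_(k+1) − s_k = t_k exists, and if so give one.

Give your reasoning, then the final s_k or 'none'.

no hypergeometric antidifference exists

Step 1: r(k) = (2*k + 1)/(k + 1).
Factor: A=2*k + 1; B=k + 1; C=1.
Solve (2*k + 1)·f(k+1) − (k)·f(k) = 1.
Degrees (1,1,0) ⇒ d ≤ -1.
deg f ≤ -1 is impossible — no certificate.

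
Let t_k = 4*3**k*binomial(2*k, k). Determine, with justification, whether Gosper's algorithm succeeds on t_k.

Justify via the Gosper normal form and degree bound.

Ratio r(k) = 6*(2*k + 1)/(k + 1).
Factor: A=12*k + 6; B=k + 1; C=1.
Solve (12*k + 6)·f(k+1) − (k)·f(k) = 1.
Bound: deg f ≤ -1.
Negative degree bound (-1): no f exists, t_k not Gosper-summable.

No — key equation has no polynomial f.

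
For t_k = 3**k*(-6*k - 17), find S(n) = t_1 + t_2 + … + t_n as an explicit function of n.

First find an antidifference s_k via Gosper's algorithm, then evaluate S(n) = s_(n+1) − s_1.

S(n) = -9*3**n*n - 21*3**n + 21

Ratio r(k) = 3*(6*k + 23)/(6*k + 17).
Normal form (A,B,C) = (3, 1, k + 17/6).
Key eq: (3)·f(k+1) = (1)·f(k) + (k + 17/6).
d = 1 from the (0,0,1) case.
Solve for f: f(k) = (3*k + 4)/6 (degree 1 ≤ 1).
Then R = B(k−1)f/C = (3*k + 4)/(6*k + 17), so s_k = R(k)·t_k = 3**k*(-3*k - 4).
Δs = 3**k*(-6*k - 17), as required.
Evaluate: s_(n+1) = 3**(n + 1)*(-3*n - 7); subtract s_(1) = -21 ⇒ S(n) = -9*3**n*n - 21*3**n + 21.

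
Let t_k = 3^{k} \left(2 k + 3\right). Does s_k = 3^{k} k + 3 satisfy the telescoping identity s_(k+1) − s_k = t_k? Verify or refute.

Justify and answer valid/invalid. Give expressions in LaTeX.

s_(k+1) = 3*3**k*(k + 1) + 3
s_(k+1) − s_k = 3**k*(2*k + 3)
(s_(k+1) − s_k) − t_k = 0

Valid — Δs_k = t_k.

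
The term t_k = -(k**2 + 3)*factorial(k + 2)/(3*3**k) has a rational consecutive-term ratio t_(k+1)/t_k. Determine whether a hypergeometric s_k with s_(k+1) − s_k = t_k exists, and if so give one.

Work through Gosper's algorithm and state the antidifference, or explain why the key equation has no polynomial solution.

s_k = -(k - 1)*factorial(k + 2)/3**k

Step 1: r(k) = (k + 3)*((k + 1)**2 + 3)/(3*(k**2 + 3)).
Factor: A=k/3 + 1; B=1; C=k**2 + 3.
Set up (k/3 + 1)·f(k+1) − (1)·f(k) − (k**2 + 3) = 0.
Bound: deg f ≤ 1.
Coefficient equations give f(k) = 3*(k - 1).
So s_k = (B(k−1)f/C)·t_k = (3*(k - 1)/(k**2 + 3))·t_k = -(k - 1)*factorial(k + 2)/3**k.
Δs = -(k**2 + 3)*factorial(k + 2)/(3*3**k), as required.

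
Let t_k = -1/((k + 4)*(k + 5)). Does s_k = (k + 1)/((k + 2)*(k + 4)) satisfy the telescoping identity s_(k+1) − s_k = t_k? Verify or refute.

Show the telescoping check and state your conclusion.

s_(k+1) = (k + 2)/((k + 3)*(k + 5))
s_(k+1) − s_k = (-k**2 - 3*k + 1)/(k**4 + 14*k**3 + 71*k**2 + 154*k + 120)
(s_(k+1) − s_k) − t_k = (2*k + 7)/(k**4 + 14*k**3 + 71*k**2 + 154*k + 120)

Invalid: residual (2*k + 7)/(k**4 + 14*k**3 + 71*k**2 + 154*k + 120) ≠ 0.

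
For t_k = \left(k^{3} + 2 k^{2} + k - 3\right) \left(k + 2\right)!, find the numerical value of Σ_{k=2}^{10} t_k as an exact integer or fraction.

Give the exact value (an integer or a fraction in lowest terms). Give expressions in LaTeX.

r(k) = (k + 3)*(k + (k + 1)**3 + 2*(k + 1)**2 - 2)/(k**3 + 2*k**2 + k - 3) after simplifying.
Factor: A=k + 3; B=1; C=k**3 + 2*k**2 + k - 3.
Solve (k + 3)·f(k+1) − (1)·f(k) = k**3 + 2*k**2 + k - 3.
Degrees (1,0,3) ⇒ d ≤ 2.
Match coefficients ⇒ f(k) = k*(k - 2).
Then R = B(k−1)f/C = k*(k - 2)/(k**3 + 2*k**2 + k - 3), so s_k = R(k)·t_k = k*(k - 2)*factorial(k + 2).
Check: Δs_k = (k**3 + 2*k**2 + k - 3)*factorial(k + 2). ✓
Evaluate s at k=11 and k=2: 616475059200 and 0; difference 616475059200.

Σ = 616475059200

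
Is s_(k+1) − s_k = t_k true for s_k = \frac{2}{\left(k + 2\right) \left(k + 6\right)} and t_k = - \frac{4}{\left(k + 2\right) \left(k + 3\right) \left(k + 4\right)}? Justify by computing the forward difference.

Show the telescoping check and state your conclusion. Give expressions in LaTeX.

s_(k+1) = 2/((k + 3)*(k + 7))
s_(k+1) − s_k = 2*(-2*k - 9)/(k**4 + 18*k**3 + 113*k**2 + 288*k + 252)
(s_(k+1) − s_k) − t_k = 6*(3*k + 16)/(k**5 + 22*k**4 + 185*k**3 + 740*k**2 + 1404*k + 1008)

Invalid: residual \frac{6 \left(3 k + 16\right)}{k^{5} + 22 k^{4} + 185 k^{3} + 740 k^{2} + 1404 k + 1008} ≠ 0.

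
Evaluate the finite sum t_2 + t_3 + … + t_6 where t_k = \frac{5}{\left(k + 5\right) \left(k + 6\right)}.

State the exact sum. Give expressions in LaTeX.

Step 1: r(k) = (k + 5)/(k + 7).
A = k + 5, B = k + 7, C = 1.
f must satisfy (k + 5)·f(k+1) − (k + 6)·f(k) = 1.
Degrees (1,1,0) ⇒ d ≤ 1.
A polynomial solution: f(k) = k/5.
Certificate R = B(k−1)f/C = k*(k + 6)/5 gives s_k = k/(k + 5).
Δs = 5/(k**2 + 11*k + 30), as required.
Evaluate s at k=7 and k=2: 7/12 and 2/7; difference 25/84.

Σ = 25/84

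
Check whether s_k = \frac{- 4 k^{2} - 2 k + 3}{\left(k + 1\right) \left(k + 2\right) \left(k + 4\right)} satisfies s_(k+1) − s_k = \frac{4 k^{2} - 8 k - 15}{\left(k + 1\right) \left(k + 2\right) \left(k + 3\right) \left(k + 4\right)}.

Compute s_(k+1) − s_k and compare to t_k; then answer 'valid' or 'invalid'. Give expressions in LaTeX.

s_(k+1) = (-2*k - 4*(k + 1)**2 + 1)/((k + 2)*(k + 3)*(k + 5))
s_(k+1) − s_k = (4*k**3 + 4*k**2 - 49*k - 57)/(k**5 + 15*k**4 + 85*k**3 + 225*k**2 + 274*k + 120)
(s_(k+1) − s_k) − t_k = 2*(-4*k**2 + 3*k + 9)/(k**5 + 15*k**4 + 85*k**3 + 225*k**2 + 274*k + 120)

Invalid: residual \frac{2 \left(- 4 k^{2} + 3 k + 9\right)}{k^{5} + 15 k^{4} + 85 k^{3} + 225 k^{2} + 274 k + 120} ≠ 0.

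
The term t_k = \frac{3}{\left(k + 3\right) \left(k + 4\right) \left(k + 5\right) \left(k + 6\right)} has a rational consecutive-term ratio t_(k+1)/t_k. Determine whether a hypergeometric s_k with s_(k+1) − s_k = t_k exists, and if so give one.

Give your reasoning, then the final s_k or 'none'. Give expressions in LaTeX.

t_(k+1)/t_k = (k + 3)/(k + 7).
So A=k + 3 and B=k + 7, with C=1.
Set up (k + 3)·f(k+1) − (k + 6)·f(k) − (1) = 0.
From deg A=1, deg B=1, deg C=0: d=3.
Coefficient equations give f(k) = k*(k**2 + 12*k + 47)/180.
Certificate R = B(k−1)f/C = k*(k + 6)*(k**2 + 12*k + 47)/180 gives s_k = k*(k**2 + 12*k + 47)/(60*(k + 3)*(k + 4)*(k + 5)).
Check: Δs_k = 3/(k**4 + 18*k**3 + 119*k**2 + 342*k + 360). ✓

s_k = \frac{k \left(k^{2} + 12 k + 47\right)}{60 \left(k + 3\right) \left(k + 4\right) \left(k + 5\right)}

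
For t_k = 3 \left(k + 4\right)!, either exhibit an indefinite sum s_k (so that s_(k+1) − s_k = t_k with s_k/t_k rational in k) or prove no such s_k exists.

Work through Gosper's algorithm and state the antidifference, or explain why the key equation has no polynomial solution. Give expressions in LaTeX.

Compute t_(k+1)/t_k: get k + 5.
Factor: A=k + 5; B=1; C=1.
Need (k + 5)·f(k+1) − (1)·f(k) = 1.
Bound: deg f ≤ -1.
Bound -1 < 0, so the key equation has no polynomial solution.

none — t_k is not Gosper-summable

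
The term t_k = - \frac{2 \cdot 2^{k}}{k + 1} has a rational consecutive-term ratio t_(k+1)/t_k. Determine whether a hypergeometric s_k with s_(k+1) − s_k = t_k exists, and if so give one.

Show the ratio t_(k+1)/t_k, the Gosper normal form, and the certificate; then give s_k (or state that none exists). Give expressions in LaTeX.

Compute t_(k+1)/t_k: get 2*(k + 1)/(k + 2).
Normal form (A,B,C) = (2*k + 2, k + 2, 1).
Solve (2*k + 2)·f(k+1) − (k + 1)·f(k) = 1.
From deg A=1, deg B=1, deg C=0: d=-1.
deg f ≤ -1 is impossible — no certificate.

no hypergeometric antidifference exists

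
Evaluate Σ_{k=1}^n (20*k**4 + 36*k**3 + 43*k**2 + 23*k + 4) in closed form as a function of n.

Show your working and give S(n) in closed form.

Compute t_(k+1)/t_k: get (20*k**4 + 116*k**3 + 271*k**2 + 297*k + 126)/(20*k**4 + 36*k**3 + 43*k**2 + 23*k + 4).
A = 1, B = 1, C = k**4 + 9*k**3/5 + 43*k**2/20 + 23*k/20 + 1/5.
f must satisfy (1)·f(k+1) − (1)·f(k) = k**4 + 9*k**3/5 + 43*k**2/20 + 23*k/20 + 1/5.
Degrees (0,0,4) ⇒ d ≤ 5.
Match coefficients ⇒ f(k) = k*(k**2 + 1)*(4*k**2 - k - 1)/20.
So s_k = (B(k−1)f/C)·t_k = (k*(k**2 + 1)*(4*k**2 - k - 1)/((2*k + 1)*(10*k**3 + 13*k**2 + 15*k + 4)))·t_k = k*(4*k**4 - k**3 + 3*k**2 - k - 1).
Check: Δs_k = 20*k**4 + 36*k**3 + 43*k**2 + 23*k + 4. ✓
Σ_(k=1)^n t_k = s_(n+1) − s_(1) = (4*n**5 + 19*n**4 + 39*n**3 + 42*n**2 + 22*n + 4) − (4), i.e. n*(4*n**4 + 19*n**3 + 39*n**2 + 42*n + 22).

S(n) = n*(4*n**4 + 19*n**3 + 39*n**2 + 42*n + 22)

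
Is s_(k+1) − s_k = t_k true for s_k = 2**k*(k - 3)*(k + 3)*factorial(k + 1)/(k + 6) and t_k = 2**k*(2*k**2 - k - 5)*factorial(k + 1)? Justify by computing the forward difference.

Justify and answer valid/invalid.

s_(k+1) = 2**(k + 1)*(k - 2)*(k + 4)*factorial(k + 2)/(k + 7)
s_(k+1) − s_k = 2**k*(2*k**4 + 19*k**3 + 33*k**2 - 71*k - 129)*factorial(k + 1)/((k + 6)*(k + 7))
(s_(k+1) − s_k) − t_k = -3*2**k*(2*k**3 + 11*k**2 - 12*k - 27)*factorial(k + 1)/((k + 6)*(k + 7))

Invalid: residual -3*2**k*(2*k**3 + 11*k**2 - 12*k - 27)*factorial(k + 1)/((k + 6)*(k + 7)) ≠ 0.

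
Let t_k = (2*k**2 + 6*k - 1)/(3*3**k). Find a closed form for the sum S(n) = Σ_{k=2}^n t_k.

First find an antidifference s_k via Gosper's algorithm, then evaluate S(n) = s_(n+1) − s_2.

The ratio is (2*k**2 + 10*k + 7)/(3*(2*k**2 + 6*k - 1)).
Factor: A=1/3; B=1; C=k**2 + 3*k - 1/2.
Set up (1/3)·f(k+1) − (1)·f(k) − (k**2 + 3*k - 1/2) = 0.
From deg A=0, deg B=0, deg C=2: d=2.
Solve for f: f(k) = -3*(k**2 + 4*k + 2)/2 (degree 2 ≤ 2).
Certificate R = B(k−1)f/C = -3*(k**2 + 4*k + 2)/(2*k**2 + 6*k - 1) gives s_k = (-k**2 - 4*k - 2)/3**k.
Δs = (2*k**2 + 6*k - 1)/(3*3**k), as required.
Evaluate: s_(n+1) = 3**(-n - 1)*(-n**2 - 6*n - 7); subtract s_(2) = -14/9 ⇒ S(n) = 3**(-n - 2)*(14*3**n - 3*n**2 - 18*n - 21).

S(n) = 3**(-n - 2)*(14*3**n - 3*n**2 - 18*n - 21)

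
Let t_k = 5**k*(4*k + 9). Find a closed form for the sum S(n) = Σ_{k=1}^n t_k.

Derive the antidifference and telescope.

S(n) = 5*5**n*n + 10*5**n - 10

The ratio is 5*(4*k + 13)/(4*k + 9).
Factor: A=5; B=1; C=k + 9/4.
f must satisfy (5)·f(k+1) − (1)·f(k) = k + 9/4.
Bound: deg f ≤ 1.
Match coefficients ⇒ f(k) = (k + 1)/4.
Certificate R = B(k−1)f/C = (k + 1)/(4*k + 9) gives s_k = 5**k*(k + 1).
Verify: 5**k*(4*k + 9) matches t_k.
Σ_(k=1)^n t_k = s_(n+1) − s_(1) = (5**(n + 1)*(n + 2)) − (10), i.e. 5*5**n*n + 10*5**n - 10.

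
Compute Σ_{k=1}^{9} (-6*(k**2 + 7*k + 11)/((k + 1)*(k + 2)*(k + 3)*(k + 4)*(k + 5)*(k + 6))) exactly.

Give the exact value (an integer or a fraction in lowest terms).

r(k) = (k + 1)*(7*k + (k + 1)**2 + 18)/((k + 7)*(k**2 + 7*k + 11)) after simplifying.
Factor: A=k + 1; B=k + 7; C=k**2 + 7*k + 11.
Key eq: (k + 1)·f(k+1) = (k + 6)·f(k) + (k**2 + 7*k + 11).
Degrees (1,1,2) ⇒ d ≤ 5.
Match coefficients ⇒ f(k) = k*(k + 2)*(k + 4)*(k**2 + 9*k + 23)/45.
Certificate R = B(k−1)f/C = k*(k + 2)*(k + 4)*(k + 6)*(k**2 + 9*k + 23)/(45*(k**2 + 7*k + 11)) gives s_k = 2*k*(-k**2 - 9*k - 23)/(15*(k**3 + 9*k**2 + 23*k + 15)).
s_(k+1) − s_k = 6*(-k**2 - 7*k - 11)/(k**6 + 21*k**5 + 175*k**4 + 735*k**3 + 1624*k**2 + 1764*k + 720) = t_k.
Sum = s_(10) − s_(1); s_(10) = -284/2145, s_(1) = -11/120 ⇒ -233/5720.

Σ = -233/5720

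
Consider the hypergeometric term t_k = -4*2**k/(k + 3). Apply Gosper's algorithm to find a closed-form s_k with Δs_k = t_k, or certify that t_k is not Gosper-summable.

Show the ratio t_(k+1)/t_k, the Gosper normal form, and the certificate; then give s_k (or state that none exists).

none (Gosper's algorithm certifies no s_k)

Ratio r(k) = 2*(k + 3)/(k + 4).
Factor: A=2*k + 6; B=k + 4; C=1.
Solve (2*k + 6)·f(k+1) − (k + 3)·f(k) = 1.
deg f ≤ -1 (via 1,1,0).
Bound -1 < 0, so the key equation has no polynomial solution.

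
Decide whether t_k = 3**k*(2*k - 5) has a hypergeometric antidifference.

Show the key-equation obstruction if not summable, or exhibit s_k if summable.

Yes. s_k = 3**k*(k - 4).

Ratio r(k) = 3*(2*k - 3)/(2*k - 5).
A = 3, B = 1, C = k - 5/2.
Key eq: (3)·f(k+1) = (1)·f(k) + (k - 5/2).
Degrees (0,0,1) ⇒ d ≤ 1.
Coefficient equations give f(k) = (k - 4)/2.
Get s_k = R·t_k = 3**k*(k - 4) with R(k) = B(k−1)f(k)/C(k) = (k - 4)/(2*k - 5).
Δs = 3**k*(2*k - 5), as required.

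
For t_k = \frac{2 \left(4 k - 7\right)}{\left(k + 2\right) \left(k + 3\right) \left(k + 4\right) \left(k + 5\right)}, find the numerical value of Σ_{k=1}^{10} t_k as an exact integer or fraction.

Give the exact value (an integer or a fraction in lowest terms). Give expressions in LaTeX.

The ratio is (k + 2)*(4*k - 3)/((k + 6)*(4*k - 7)).
A = k + 2, B = k + 6, C = k - 7/4.
f must satisfy (k + 2)·f(k+1) − (k + 5)·f(k) = k - 7/4.
Bound: deg f ≤ 3.
A polynomial solution: f(k) = -k*(k**2 + 9*k + 74)/96.
So s_k = (B(k−1)f/C)·t_k = (-k*(k + 5)*(k**2 + 9*k + 74)/(24*(4*k - 7)))·t_k = k*(-k**2 - 9*k - 74)/(12*(k + 2)*(k + 3)*(k + 4)).
Verify: 2*(4*k - 7)/(k**4 + 14*k**3 + 71*k**2 + 154*k + 120) matches t_k.
Evaluate s at k=11 and k=1: -77/780 and -7/60; difference 7/390.

Σ = 7/390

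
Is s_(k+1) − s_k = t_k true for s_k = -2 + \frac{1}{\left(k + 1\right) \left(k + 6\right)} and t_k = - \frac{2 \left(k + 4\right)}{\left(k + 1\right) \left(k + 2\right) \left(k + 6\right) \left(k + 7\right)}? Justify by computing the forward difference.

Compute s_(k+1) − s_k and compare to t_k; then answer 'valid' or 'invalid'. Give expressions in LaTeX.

s_(k+1) = -2 + 1/((k + 2)*(k + 7))
s_(k+1) − s_k = 2*(-k - 4)/(k**4 + 16*k**3 + 83*k**2 + 152*k + 84)
(s_(k+1) − s_k) − t_k = 0

valid (s_(k+1) − s_k reduces to t_k)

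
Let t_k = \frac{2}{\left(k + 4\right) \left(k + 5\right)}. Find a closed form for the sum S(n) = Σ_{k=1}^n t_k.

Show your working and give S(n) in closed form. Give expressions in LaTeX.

t_(k+1)/t_k = (k + 4)/(k + 6).
Take A(k)=k + 4, B(k)=k + 6, C(k)=1.
Set up (k + 4)·f(k+1) − (k + 5)·f(k) − (1) = 0.
d = 1 from the (1,1,0) case.
Solve for f: f(k) = k/4 (degree 1 ≤ 1).
R(k) = B(k−1)·f(k)/C(k) = k*(k + 5)/4; s_k = R·t_k = k/(2*(k + 4)).
Δs = 2/(k**2 + 9*k + 20), as required.
Telescope: S(n) = s_(n+1) − s_(1) = (n + 1)/(2*(n + 5)) − (1/10) = 2*n/(5*(n + 5)).

S(n) = \frac{2 n}{5 \left(n + 5\right)}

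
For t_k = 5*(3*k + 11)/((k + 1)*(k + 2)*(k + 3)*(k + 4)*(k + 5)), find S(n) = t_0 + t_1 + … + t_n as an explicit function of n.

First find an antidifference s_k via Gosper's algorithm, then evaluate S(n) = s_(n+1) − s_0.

S(n) = 5*(n**3 + 10*n**2 + 31*n + 22)/(8*(n**3 + 10*n**2 + 31*n + 30))

t_(k+1)/t_k = (k + 1)*(3*k + 14)/((k + 6)*(3*k + 11)).
Factor: A=k + 1; B=k + 6; C=k + 11/3.
Key eq: (k + 1)·f(k+1) = (k + 5)·f(k) + (k + 11/3).
d = 4 from the (1,1,1) case.
Solve for f: f(k) = k*(k + 3)*(k**2 + 7*k + 14)/24 (degree 4 ≤ 4).
Then R = B(k−1)f/C = k*(k + 3)*(k + 5)*(k**2 + 7*k + 14)/(8*(3*k + 11)), so s_k = R(k)·t_k = 5*k*(k**2 + 7*k + 14)/(8*(k**3 + 7*k**2 + 14*k + 8)).
Δs = 5*(3*k + 11)/(k**5 + 15*k**4 + 85*k**3 + 225*k**2 + 274*k + 120), as required.
Σ_(k=0)^n t_k = s_(n+1) − s_(0) = (5*(n**3 + 10*n**2 + 31*n + 22)/(8*(n**3 + 10*n**2 + 31*n + 30))) − (0), i.e. 5*(n**3 + 10*n**2 + 31*n + 22)/(8*(n**3 + 10*n**2 + 31*n + 30)).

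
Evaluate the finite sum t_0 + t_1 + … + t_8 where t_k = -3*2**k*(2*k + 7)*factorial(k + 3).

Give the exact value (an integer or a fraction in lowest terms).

The ratio is 2*(k + 4)*(2*k + 9)/(2*k + 7).
A = 2*k + 8, B = 1, C = k + 7/2.
Key eq: (2*k + 8)·f(k+1) = (1)·f(k) + (k + 7/2).
Bound: deg f ≤ 0.
Solving with deg f ≤ 0: f(k) = 1/2.
So s_k = (B(k−1)f/C)·t_k = (1/(2*k + 7))·t_k = -3*2**k*factorial(k + 3).
s_(k+1) − s_k = -3*2**k*(2*k + 7)*factorial(k + 3) = t_k.
Sum = s_(9) − s_(0); s_(9) = -735746457600, s_(0) = -18 ⇒ -735746457582.

Σ = -735746457582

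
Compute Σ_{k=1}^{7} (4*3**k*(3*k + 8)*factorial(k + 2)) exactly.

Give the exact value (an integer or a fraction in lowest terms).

Σ = 95234227128

t_(k+1)/t_k = 3*(k + 3)*(3*k + 11)/(3*k + 8).
Normal form (A,B,C) = (3*k + 9, 1, k + 8/3).
Solve (3*k + 9)·f(k+1) − (1)·f(k) = k + 8/3.
Degrees (1,0,1) ⇒ d ≤ 0.
Solve for f: f(k) = 1/3 (degree 0 ≤ 0).
Then R = B(k−1)f/C = 1/(3*k + 8), so s_k = R(k)·t_k = 4*3**k*factorial(k + 2).
s_(k+1) − s_k = 4*3**k*(3*k + 8)*factorial(k + 2) = t_k.
Telescoping: Σ = s_(8) − s_(1) = 95234227200 − (72) = 95234227128.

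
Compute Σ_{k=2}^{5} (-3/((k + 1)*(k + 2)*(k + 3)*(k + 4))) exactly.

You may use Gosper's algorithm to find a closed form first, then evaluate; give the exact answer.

Σ = -37/2520

Step 1: r(k) = (k + 1)/(k + 5).
Normal form (A,B,C) = (k + 1, k + 5, 1).
f must satisfy (k + 1)·f(k+1) − (k + 4)·f(k) = 1.
Bound: deg f ≤ 3.
A polynomial solution: f(k) = k*(k**2 + 6*k + 11)/18.
Certificate R = B(k−1)f/C = k*(k + 4)*(k**2 + 6*k + 11)/18 gives s_k = k*(-k**2 - 6*k - 11)/(6*(k + 1)*(k + 2)*(k + 3)).
Verify: -3/(k**4 + 10*k**3 + 35*k**2 + 50*k + 24) matches t_k.
Sum = s_(6) − s_(2); s_(6) = -83/504, s_(2) = -3/20 ⇒ -37/2520.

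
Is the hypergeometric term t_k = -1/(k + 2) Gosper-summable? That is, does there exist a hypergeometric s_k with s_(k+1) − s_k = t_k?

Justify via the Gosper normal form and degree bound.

The ratio is (k + 2)/(k + 3).
Normal form (A,B,C) = (k + 2, k + 3, 1).
Set up (k + 2)·f(k+1) − (k + 2)·f(k) − (1) = 0.
From deg A=1, deg B=1, deg C=0: d=0.
f = c0 ⇒ A·f(k+1) − B(k−1)·f(k) − C = -1. The system {-1 = 0} is inconsistent; no antidifference.

No — the linear system for f has no solution.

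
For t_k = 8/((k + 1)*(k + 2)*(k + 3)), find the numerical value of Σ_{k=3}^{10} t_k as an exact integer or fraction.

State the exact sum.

Step 1: r(k) = (k + 1)/(k + 4).
Gosper form: A/B · C(k+1)/C(k) with A=k + 1, B=k + 4, C=1.
Solve (k + 1)·f(k+1) − (k + 3)·f(k) = 1.
d = 2 from the (1,1,0) case.
Coefficient equations give f(k) = k*(k + 3)/4.
Get s_k = R·t_k = 2*k*(k + 3)/((k + 1)*(k + 2)) with R(k) = B(k−1)f(k)/C(k) = k*(k + 3)**2/4.
Verify: 8/(k**3 + 6*k**2 + 11*k + 6) matches t_k.
Evaluate s at k=11 and k=3: 77/39 and 9/5; difference 34/195.

Σ = 34/195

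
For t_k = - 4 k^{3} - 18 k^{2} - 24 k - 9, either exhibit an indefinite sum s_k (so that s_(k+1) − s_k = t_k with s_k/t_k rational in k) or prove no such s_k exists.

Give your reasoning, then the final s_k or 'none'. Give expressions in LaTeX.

Ratio r(k) = (4*k**3 + 30*k**2 + 72*k + 55)/(4*k**3 + 18*k**2 + 24*k + 9).
Factor: A=1; B=1; C=k**3 + 9*k**2/2 + 6*k + 9/4.
Key eq: (1)·f(k+1) = (1)·f(k) + (k**3 + 9*k**2/2 + 6*k + 9/4).
Degrees (0,0,3) ⇒ d ≤ 4.
Coefficient equations give f(k) = k**2*(k + 2)**2/4.
Certificate R = B(k−1)f/C = k**2*(k + 2)**2/((2*k + 3)*(2*k**2 + 6*k + 3)) gives s_k = k**2*(-k**2 - 4*k - 4).
Δs = -4*k**3 - 18*k**2 - 24*k - 9, as required.

s_k = k^{2} \left(- k^{2} - 4 k - 4\right)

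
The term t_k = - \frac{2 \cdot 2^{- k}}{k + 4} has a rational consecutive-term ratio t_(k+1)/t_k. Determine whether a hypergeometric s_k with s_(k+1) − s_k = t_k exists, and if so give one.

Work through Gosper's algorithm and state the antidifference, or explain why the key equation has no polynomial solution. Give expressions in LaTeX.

Ratio r(k) = (k + 4)/(2*(k + 5)).
So A=k/2 + 2 and B=k + 5, with C=1.
Need (k/2 + 2)·f(k+1) − (k + 4)·f(k) = 1.
deg f ≤ -1 (via 1,1,0).
d = -1 < 0 ⇒ no nonzero polynomial f; not summable.

none (Gosper's algorithm certifies no s_k)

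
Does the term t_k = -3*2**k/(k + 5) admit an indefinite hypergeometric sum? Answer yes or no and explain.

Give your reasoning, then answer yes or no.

Compute t_(k+1)/t_k: get 2*(k + 5)/(k + 6).
Factor: A=2*k + 10; B=k + 6; C=1.
f must satisfy (2*k + 10)·f(k+1) − (k + 5)·f(k) = 1.
deg f ≤ -1 (via 1,1,0).
Negative degree bound (-1): no f exists, t_k not Gosper-summable.

No — t_k has no hypergeometric antidifference.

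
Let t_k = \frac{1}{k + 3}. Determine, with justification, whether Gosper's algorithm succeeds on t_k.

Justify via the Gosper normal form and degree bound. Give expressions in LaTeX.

r(k) = (k + 3)/(k + 4) after simplifying.
Take A(k)=k + 3, B(k)=k + 4, C(k)=1.
Key eq: (k + 3)·f(k+1) = (k + 3)·f(k) + (1).
Bound: deg f ≤ 0.
f = c0 ⇒ A·f(k+1) − B(k−1)·f(k) − C = -1. The system {-1 = 0} is inconsistent; no antidifference.

No — key equation has no polynomial f.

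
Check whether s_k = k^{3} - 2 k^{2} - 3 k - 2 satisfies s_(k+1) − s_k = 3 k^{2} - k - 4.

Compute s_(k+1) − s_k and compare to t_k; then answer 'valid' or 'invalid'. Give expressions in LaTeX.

Valid: the claim telescopes to t_k.

s_(k+1) = k**3 + k**2 - 4*k - 6
s_(k+1) − s_k = 3*k**2 - k - 4
(s_(k+1) − s_k) − t_k = 0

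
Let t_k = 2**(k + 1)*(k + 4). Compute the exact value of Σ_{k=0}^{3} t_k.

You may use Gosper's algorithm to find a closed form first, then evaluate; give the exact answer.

Σ = 188

Ratio r(k) = 2*(k + 5)/(k + 4).
Normal form (A,B,C) = (2, 1, k + 4).
f must satisfy (2)·f(k+1) − (1)·f(k) = k + 4.
Bound: deg f ≤ 1.
Solve for f: f(k) = k + 2 (degree 1 ≤ 1).
Certificate R = B(k−1)f/C = (k + 2)/(k + 4) gives s_k = 2**(k + 1)*(k + 2).
Verify: 2**(k + 1)*(k + 4) matches t_k.
Σ_(k=0)^(3) t_k = s_(4) − s_(0) = 192 − (4) = 188.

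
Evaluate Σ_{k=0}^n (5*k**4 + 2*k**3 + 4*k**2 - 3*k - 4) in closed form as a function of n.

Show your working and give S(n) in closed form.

The ratio is (5*k**4 + 22*k**3 + 40*k**2 + 31*k + 4)/(5*k**4 + 2*k**3 + 4*k**2 - 3*k - 4).
Normal form (A,B,C) = (1, 1, k**4 + 2*k**3/5 + 4*k**2/5 - 3*k/5 - 4/5).
f must satisfy (1)·f(k+1) − (1)·f(k) = k**4 + 2*k**3/5 + 4*k**2/5 - 3*k/5 - 4/5.
From deg A=0, deg B=0, deg C=4: d=5.
Solving with deg f ≤ 5: f(k) = k*(k - 2)*(k**3 + 2*k + 1)/5.
R(k) = B(k−1)·f(k)/C(k) = k*(k - 2)*(k**3 + 2*k + 1)/(5*k**4 + 2*k**3 + 4*k**2 - 3*k - 4); s_k = R·t_k = k*(k**4 - 2*k**3 + 2*k**2 - 3*k - 2).
Δs = 5*k**4 + 2*k**3 + 4*k**2 - 3*k - 4, as required.
Σ_(k=0)^n t_k = s_(n+1) − s_(0) = (n**5 + 3*n**4 + 4*n**3 + n**2 - 5*n - 4) − (0), i.e. n**5 + 3*n**4 + 4*n**3 + n**2 - 5*n - 4.

S(n) = n**5 + 3*n**4 + 4*n**3 + n**2 - 5*n - 4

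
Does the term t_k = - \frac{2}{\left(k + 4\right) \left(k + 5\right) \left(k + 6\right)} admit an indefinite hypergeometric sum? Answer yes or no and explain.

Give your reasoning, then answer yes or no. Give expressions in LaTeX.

r(k) = (k + 4)/(k + 7) after simplifying.
Gosper form: A/B · C(k+1)/C(k) with A=k + 4, B=k + 7, C=1.
Key eq: (k + 4)·f(k+1) = (k + 6)·f(k) + (1).
deg f ≤ 2 (via 1,1,0).
A polynomial solution: f(k) = k*(k + 9)/40.
R(k) = B(k−1)·f(k)/C(k) = k*(k + 6)*(k + 9)/40; s_k = R·t_k = k*(-k - 9)/(20*(k + 4)*(k + 5)).
Verify: -2/(k**3 + 15*k**2 + 74*k + 120) matches t_k.

Yes. s_k = \frac{k \left(- k - 9\right)}{20 \left(k + 4\right) \left(k + 5\right)}.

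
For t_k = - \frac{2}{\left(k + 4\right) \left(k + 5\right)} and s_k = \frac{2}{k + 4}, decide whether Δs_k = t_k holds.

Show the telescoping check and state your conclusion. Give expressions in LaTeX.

Valid: the claim telescopes to t_k.

s_(k+1) = 2/(k + 5)
s_(k+1) − s_k = -2/((k + 4)*(k + 5))
(s_(k+1) − s_k) − t_k = 0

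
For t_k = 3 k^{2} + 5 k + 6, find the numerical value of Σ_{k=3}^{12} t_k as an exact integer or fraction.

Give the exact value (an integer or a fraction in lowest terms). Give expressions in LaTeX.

Ratio r(k) = (3*k**2 + 11*k + 14)/(3*k**2 + 5*k + 6).
Factor: A=1; B=1; C=k**2 + 5*k/3 + 2.
Solve (1)·f(k+1) − (1)·f(k) = k**2 + 5*k/3 + 2.
d = 3 from the (0,0,2) case.
Match coefficients ⇒ f(k) = k*(k**2 + k + 4)/3.
Then R = B(k−1)f/C = k*(k**2 + k + 4)/(3*k**2 + 5*k + 6), so s_k = R(k)·t_k = k*(k**2 + k + 4).
s_(k+1) − s_k = 3*k**2 + 5*k + 6 = t_k.
Telescoping: Σ = s_(13) − s_(3) = 2418 − (48) = 2370.

Σ = 2370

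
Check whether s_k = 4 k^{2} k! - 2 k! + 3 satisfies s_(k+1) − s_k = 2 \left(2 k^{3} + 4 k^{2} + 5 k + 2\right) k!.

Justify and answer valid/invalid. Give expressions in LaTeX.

valid (s_(k+1) − s_k reduces to t_k)

s_(k+1) = 4*k**3*factorial(k) + 12*k**2*factorial(k) + 10*k*factorial(k) + 2*factorial(k) + 3
s_(k+1) − s_k = 2*(2*k**3 + 4*k**2 + 5*k + 2)*factorial(k)
(s_(k+1) − s_k) − t_k = 0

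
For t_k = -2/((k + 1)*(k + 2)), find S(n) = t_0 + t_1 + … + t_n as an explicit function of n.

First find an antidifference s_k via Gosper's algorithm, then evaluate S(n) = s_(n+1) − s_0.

S(n) = 2*(-n - 1)/(n + 2)

t_(k+1)/t_k = (k + 1)/(k + 3).
A = k + 1, B = k + 3, C = 1.
Key eq: (k + 1)·f(k+1) = (k + 2)·f(k) + (1).
Bound: deg f ≤ 1.
Solving with deg f ≤ 1: f(k) = k.
R(k) = B(k−1)·f(k)/C(k) = k*(k + 2); s_k = R·t_k = -2*k/(k + 1).
Verify: -2/(k**2 + 3*k + 2) matches t_k.
Telescope: S(n) = s_(n+1) − s_(0) = 2*(-n - 1)/(n + 2) − (0) = 2*(-n - 1)/(n + 2).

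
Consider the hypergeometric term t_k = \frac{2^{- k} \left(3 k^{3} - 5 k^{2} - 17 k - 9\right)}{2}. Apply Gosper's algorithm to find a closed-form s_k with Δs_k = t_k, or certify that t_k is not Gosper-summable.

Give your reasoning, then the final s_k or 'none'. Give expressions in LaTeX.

s_k = 2^{- k} \left(- 3 k^{3} - 4 k^{2} + 2\right)

r(k) = (3*k**3 + 4*k**2 - 18*k - 28)/(2*(3*k**3 - 5*k**2 - 17*k - 9)) after simplifying.
So A=1/2 and B=1, with C=k**3 - 5*k**2/3 - 17*k/3 - 3.
Key eq: (1/2)·f(k+1) = (1)·f(k) + (k**3 - 5*k**2/3 - 17*k/3 - 3).
deg f ≤ 3 (via 0,0,3).
A polynomial solution: f(k) = -2*(3*k**3 + 4*k**2 - 2)/3.
Certificate R = B(k−1)f/C = -2*(3*k**3 + 4*k**2 - 2)/((k + 1)*(3*k**2 - 8*k - 9)) gives s_k = (-3*k**3 - 4*k**2 + 2)/2**k.
Check: Δs_k = (3*k**3 - 5*k**2 - 17*k - 9)/(2*2**k). ✓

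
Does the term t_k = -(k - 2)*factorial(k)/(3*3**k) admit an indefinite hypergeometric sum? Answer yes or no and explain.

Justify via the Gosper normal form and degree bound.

t_(k+1)/t_k = (k**2 - 1)/(3*(k - 2)).
Normal form (A,B,C) = (k/3 + 1/3, 1, k - 2).
Solve (k/3 + 1/3)·f(k+1) − (1)·f(k) = k - 2.
Bound: deg f ≤ 0.
Solving with deg f ≤ 0: f(k) = 3.
R(k) = B(k−1)·f(k)/C(k) = 3/(k - 2); s_k = R·t_k = -factorial(k)/3**k.
Verify: -(k - 2)*factorial(k)/(3*3**k) matches t_k.

Yes. s_k = -factorial(k)/3**k.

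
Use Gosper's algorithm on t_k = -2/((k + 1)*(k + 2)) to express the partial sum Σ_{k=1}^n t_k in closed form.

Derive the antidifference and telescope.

S(n) = -n/(n + 2)

t_(k+1)/t_k = (k + 1)/(k + 3).
Factor: A=k + 1; B=k + 3; C=1.
f must satisfy (k + 1)·f(k+1) − (k + 2)·f(k) = 1.
d = 1 from the (1,1,0) case.
Solving with deg f ≤ 1: f(k) = k.
Then R = B(k−1)f/C = k*(k + 2), so s_k = R(k)·t_k = -2*k/(k + 1).
Check: Δs_k = -2/(k**2 + 3*k + 2). ✓
Telescope: S(n) = s_(n+1) − s_(1) = 2*(-n - 1)/(n + 2) − (-1) = -n/(n + 2).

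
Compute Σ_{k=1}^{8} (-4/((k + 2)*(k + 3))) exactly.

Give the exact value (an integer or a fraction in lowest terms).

r(k) = (k + 2)/(k + 4) after simplifying.
A = k + 2, B = k + 4, C = 1.
Need (k + 2)·f(k+1) − (k + 3)·f(k) = 1.
d = 1 from the (1,1,0) case.
Solving with deg f ≤ 1: f(k) = k/2.
Then R = B(k−1)f/C = k*(k + 3)/2, so s_k = R(k)·t_k = -2*k/(k + 2).
Check: Δs_k = -4/(k**2 + 5*k + 6). ✓
Evaluate s at k=9 and k=1: -18/11 and -2/3; difference -32/33.

Σ = -32/33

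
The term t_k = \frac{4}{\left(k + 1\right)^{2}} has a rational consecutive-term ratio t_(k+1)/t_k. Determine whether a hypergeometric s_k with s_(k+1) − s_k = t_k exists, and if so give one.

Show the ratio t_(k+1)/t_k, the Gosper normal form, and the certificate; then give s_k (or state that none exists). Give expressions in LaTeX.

r(k) = (k + 1)**2/(k + 2)**2 after simplifying.
So A=k**2 + 2*k + 1 and B=k**2 + 4*k + 4, with C=1.
Solve (k**2 + 2*k + 1)·f(k+1) − (k**2 + 2*k + 1)·f(k) = 1.
From deg A=2, deg B=2, deg C=0: d=0.
f = c0 ⇒ A·f(k+1) − B(k−1)·f(k) − C = -1. The system {-1 = 0} is inconsistent; no antidifference.

none — t_k is not Gosper-summable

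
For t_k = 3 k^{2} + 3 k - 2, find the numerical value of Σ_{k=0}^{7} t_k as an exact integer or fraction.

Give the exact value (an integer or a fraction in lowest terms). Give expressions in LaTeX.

Σ = 488

t_(k+1)/t_k = (3*k**2 + 9*k + 4)/(3*k**2 + 3*k - 2).
So A=1 and B=1, with C=k**2 + k - 2/3.
Set up (1)·f(k+1) − (1)·f(k) − (k**2 + k - 2/3) = 0.
Degrees (0,0,2) ⇒ d ≤ 3.
A polynomial solution: f(k) = k*(k**2 - 3)/3.
Certificate R = B(k−1)f/C = k*(k**2 - 3)/(3*k**2 + 3*k - 2) gives s_k = k*(k**2 - 3).
s_(k+1) − s_k = 3*k**2 + 3*k - 2 = t_k.
Sum = s_(8) − s_(0); s_(8) = 488, s_(0) = 0 ⇒ 488.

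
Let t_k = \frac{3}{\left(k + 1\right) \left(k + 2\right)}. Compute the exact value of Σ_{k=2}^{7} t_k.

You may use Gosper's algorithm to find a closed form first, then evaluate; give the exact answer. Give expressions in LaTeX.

Σ = 2/3

Step 1: r(k) = (k + 1)/(k + 3).
Factor: A=k + 1; B=k + 3; C=1.
Set up (k + 1)·f(k+1) − (k + 2)·f(k) − (1) = 0.
Degrees (1,1,0) ⇒ d ≤ 1.
Solving with deg f ≤ 1: f(k) = k.
So s_k = (B(k−1)f/C)·t_k = (k*(k + 2))·t_k = 3*k/(k + 1).
Verify: 3/(k**2 + 3*k + 2) matches t_k.
Sum = s_(8) − s_(2); s_(8) = 8/3, s_(2) = 2 ⇒ 2/3.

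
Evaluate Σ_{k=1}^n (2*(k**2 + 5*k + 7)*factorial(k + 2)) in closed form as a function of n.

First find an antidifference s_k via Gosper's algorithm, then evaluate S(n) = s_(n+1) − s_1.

The ratio is (k + 3)*(5*k + (k + 1)**2 + 12)/(k**2 + 5*k + 7).
So A=k + 3 and B=1, with C=k**2 + 5*k + 7.
Set up (k + 3)·f(k+1) − (1)·f(k) − (k**2 + 5*k + 7) = 0.
Degrees (1,0,2) ⇒ d ≤ 1.
Match coefficients ⇒ f(k) = k + 2.
Get s_k = R·t_k = 2*(k + 2)*factorial(k + 2) with R(k) = B(k−1)f(k)/C(k) = (k + 2)/(k**2 + 5*k + 7).
s_(k+1) − s_k = 2*(k**2 + 5*k + 7)*factorial(k + 2) = t_k.
Telescope: S(n) = s_(n+1) − s_(1) = 2*(n + 3)*factorial(n + 3) − (36) = 2*n*factorial(n + 3) + 6*factorial(n + 3) - 36.

S(n) = 2*n*factorial(n + 3) + 6*factorial(n + 3) - 36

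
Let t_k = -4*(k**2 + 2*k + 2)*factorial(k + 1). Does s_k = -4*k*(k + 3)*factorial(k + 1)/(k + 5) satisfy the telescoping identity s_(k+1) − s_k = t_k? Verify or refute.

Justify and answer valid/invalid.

Invalid: residual 8*(k**3 + 7*k**2 + 11*k + 10)*factorial(k + 1)/((k + 5)*(k + 6)) ≠ 0.

s_(k+1) = -4*(k + 1)*(k + 4)*factorial(k + 2)/(k + 6)
s_(k+1) − s_k = -4*(k**4 + 11*k**3 + 40*k**2 + 60*k + 40)*factorial(k + 1)/((k + 5)*(k + 6))
(s_(k+1) − s_k) − t_k = 8*(k**3 + 7*k**2 + 11*k + 10)*factorial(k + 1)/((k + 5)*(k + 6))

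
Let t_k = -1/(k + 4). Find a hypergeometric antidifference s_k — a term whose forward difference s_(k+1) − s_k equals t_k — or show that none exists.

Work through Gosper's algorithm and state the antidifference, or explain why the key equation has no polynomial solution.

no hypergeometric antidifference exists

Step 1: r(k) = (k + 4)/(k + 5).
Take A(k)=k + 4, B(k)=k + 5, C(k)=1.
Key eq: (k + 4)·f(k+1) = (k + 4)·f(k) + (1).
d = 0 from the (1,1,0) case.
Write f(k) = c0. Then LHS − RHS = -1, requiring -1 = 0: contradictory. No certificate.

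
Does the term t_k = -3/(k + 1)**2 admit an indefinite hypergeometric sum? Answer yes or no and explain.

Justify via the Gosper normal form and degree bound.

Step 1: r(k) = (k + 1)**2/(k + 2)**2.
So A=k**2 + 2*k + 1 and B=k**2 + 4*k + 4, with C=1.
Set up (k**2 + 2*k + 1)·f(k+1) − (k**2 + 2*k + 1)·f(k) − (1) = 0.
From deg A=2, deg B=2, deg C=0: d=0.
Generic f = c0 gives residual -1; -1 = 0 cannot hold, so t_k is not Gosper-summable.

No — t_k has no hypergeometric antidifference.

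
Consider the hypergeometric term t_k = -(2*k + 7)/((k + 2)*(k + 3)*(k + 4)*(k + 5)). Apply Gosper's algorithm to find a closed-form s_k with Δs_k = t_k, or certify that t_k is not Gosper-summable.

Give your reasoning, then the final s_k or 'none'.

s_k = k*(-k - 6)/(8*(k**2 + 6*k + 8))

Compute t_(k+1)/t_k: get (k + 2)*(2*k + 9)/((k + 6)*(2*k + 7)).
So A=k + 2 and B=k + 6, with C=k + 7/2.
Set up (k + 2)·f(k+1) − (k + 5)·f(k) − (k + 7/2) = 0.
d = 3 from the (1,1,1) case.
Solving with deg f ≤ 3: f(k) = k*(k + 3)*(k + 6)/16.
Get s_k = R·t_k = k*(-k - 6)/(8*(k**2 + 6*k + 8)) with R(k) = B(k−1)f(k)/C(k) = k*(k + 3)*(k + 5)*(k + 6)/(8*(2*k + 7)).
Δs = (-2*k - 7)/(k**4 + 14*k**3 + 71*k**2 + 154*k + 120), as required.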